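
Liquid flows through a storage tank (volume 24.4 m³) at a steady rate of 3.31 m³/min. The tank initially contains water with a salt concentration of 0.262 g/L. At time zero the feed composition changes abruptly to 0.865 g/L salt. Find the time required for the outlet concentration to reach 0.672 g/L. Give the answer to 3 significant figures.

8.40 min

Mass balance on the solute (V constant): V dC/dt = Q(C_in − C), so τ = V/Q = 7.3716 min.
C(t) = C_in + (C₀ − C_in) e^(−t/τ). Set C = 0.672 and solve for t:
e^(−t/τ) = (C − C_in)/(C₀ − C_in) = (0.672 − 0.865)/(0.262 − 0.865) = 0.32007
t = −τ ln(…) = 7.3716 × 1.1392 = 8.3979 min.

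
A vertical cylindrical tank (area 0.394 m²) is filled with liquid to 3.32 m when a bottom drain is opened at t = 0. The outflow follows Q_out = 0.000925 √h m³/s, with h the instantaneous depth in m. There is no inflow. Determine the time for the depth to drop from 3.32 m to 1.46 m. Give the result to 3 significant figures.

A dh/dt = −Q_out = −0.000925 √h.
∫ h^(−1/2) dh = −(0.000925/A) ∫ dt, giving 2√h = 2√h₀ − (0.000925/A) t.
t = 2A(√h₀ − √h)/0.000925 = 2·0.394·(√3.32 − √1.46)/0.000925
  = 0.78800 × (1.8221 − 1.2083) / 0.000925 = 522.88 s.

523 s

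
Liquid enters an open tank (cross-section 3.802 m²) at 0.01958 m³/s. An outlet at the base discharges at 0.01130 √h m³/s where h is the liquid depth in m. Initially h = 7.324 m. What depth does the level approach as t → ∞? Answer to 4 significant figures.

Level balance: A dh/dt = 0.01958 − 0.01130 √h. Setting dh/dt = 0:
Q_in = 0.01130 √h_ss ⇒ √h_ss = 0.01958/0.01130 = 1.73274.
h_ss = 1.73274² = 3.00240 m. (Since h₀ = 7.324 m > h_ss, the level will fall toward this value.)

3.002 m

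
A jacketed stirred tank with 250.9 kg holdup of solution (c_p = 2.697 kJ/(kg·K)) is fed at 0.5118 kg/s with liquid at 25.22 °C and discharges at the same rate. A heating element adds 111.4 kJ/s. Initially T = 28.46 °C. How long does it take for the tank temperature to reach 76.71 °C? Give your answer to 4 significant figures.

478.0 s

First-law balance (no shaft work): M c_p dT/dt = ṁ c_p (T_in − T) + 111.4.
τ = M/ṁ = 490.231 s; T_ss = T_in + Q̇/(ṁ c_p) = 105.926 °C.
T(t) = T_ss + (T₀ − T_ss) e^(−t/τ). Set T = 76.71:
e^(−t/τ) = (76.71 − 105.926)/(28.46 − 105.926) = 0.377143
t = −490.231 · ln(0.377143) = 478.039 s.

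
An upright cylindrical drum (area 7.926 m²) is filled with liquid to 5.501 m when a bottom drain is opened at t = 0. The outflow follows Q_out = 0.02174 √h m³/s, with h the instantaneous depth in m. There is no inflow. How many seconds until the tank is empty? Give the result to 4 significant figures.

1710 s

Unsteady balance on liquid volume: A dh/dt = −0.02174 √h.
∫ h^(−1/2) dh = −(0.02174/A) ∫ dt, giving 2√h = 2√h₀ − (0.02174/A) t.
Set h = 0: 2√h₀ = (0.02174/A) t_empty ⇒ t_empty = 2A√h₀/0.02174.
t_empty = 2·7.926·√5.501/0.02174 = 15.8520·2.34542/0.02174 = 1710.19 s.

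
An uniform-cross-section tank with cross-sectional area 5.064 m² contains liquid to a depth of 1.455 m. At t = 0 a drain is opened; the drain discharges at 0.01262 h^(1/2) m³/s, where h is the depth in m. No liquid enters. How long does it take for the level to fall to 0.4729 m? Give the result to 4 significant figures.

A dh/dt = −Q_out = −0.01262 √h.
Separate and integrate: 2(√h − √h₀) = −(0.01262/A) t.
t = 2A(√h₀ − √h)/0.01262 = 2·5.064·(√1.455 − √0.4729)/0.01262
  = 10.1280 × (1.20623 − 0.687677) / 0.01262 = 416.160 s.

416.2 s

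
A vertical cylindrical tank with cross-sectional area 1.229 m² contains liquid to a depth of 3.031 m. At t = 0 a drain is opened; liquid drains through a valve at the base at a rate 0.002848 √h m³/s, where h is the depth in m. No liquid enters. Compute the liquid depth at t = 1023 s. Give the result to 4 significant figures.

A dh/dt = −Q_out = −0.002848 √h.
Separate and integrate: 2(√h − √h₀) = −(0.002848/A) t.
√h = √3.031 − 0.002848·1023/(2·1.229) = 1.74098 − 1.18531 = 0.555662.
h = 0.555662² = 0.308760 m.

0.3088 m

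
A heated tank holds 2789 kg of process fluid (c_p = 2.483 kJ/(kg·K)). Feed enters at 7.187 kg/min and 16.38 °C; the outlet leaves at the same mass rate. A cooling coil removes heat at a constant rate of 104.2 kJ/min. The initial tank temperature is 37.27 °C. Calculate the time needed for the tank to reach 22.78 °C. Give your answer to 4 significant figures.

Energy balance: M c_p dT/dt = ṁ c_p (T_in − T) − 104.2.
τ = M/ṁ = 388.062 min; T_ss = T_in − Q̇/(ṁ c_p) = 10.5409 °C.
T(t) = T_ss + (T₀ − T_ss) e^(−t/τ). Set T = 22.78:
e^(−t/τ) = (22.78 − 10.5409)/(37.27 − 10.5409) = 0.457894
t = −388.062 · ln(0.457894) = 303.122 min.

303.1 min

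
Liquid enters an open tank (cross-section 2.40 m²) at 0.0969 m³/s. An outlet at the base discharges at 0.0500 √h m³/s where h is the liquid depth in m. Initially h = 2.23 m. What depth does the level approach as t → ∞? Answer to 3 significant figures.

Volume balance on the tank: A dh/dt = Q_in − 0.0500 √h. At steady state dh/dt = 0:
Q_in = 0.0500 √h_ss ⇒ √h_ss = 0.0969/0.0500 = 1.9380.
h_ss = 1.9380² = 3.7558 m. (Since h₀ = 2.23 m < h_ss, the level will rise toward this value.)

3.76 m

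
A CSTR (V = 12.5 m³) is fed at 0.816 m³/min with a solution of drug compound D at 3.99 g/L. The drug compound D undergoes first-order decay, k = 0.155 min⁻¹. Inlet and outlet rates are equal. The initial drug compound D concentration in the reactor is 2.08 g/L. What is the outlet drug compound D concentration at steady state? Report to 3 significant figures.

V dC/dt = Q(C_in − C) − k V C.
At steady state: 0 = Q C_in − (Q + kV) C_ss, so C_ss = Q C_in/(Q + kV).
C_ss = 0.816·3.99/(0.816 + 0.155·12.5) = 3.2558/2.7535 = 1.1824 g/L.

1.18 g/L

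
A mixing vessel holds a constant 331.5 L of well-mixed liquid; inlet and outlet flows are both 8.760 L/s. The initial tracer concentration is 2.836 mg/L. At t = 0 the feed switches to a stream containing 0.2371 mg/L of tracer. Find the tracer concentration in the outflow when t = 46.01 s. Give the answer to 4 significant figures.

1.008 mg/L

Transient balance on the dissolved component: V dC/dt = Q(C_in − C).
So dC/dt = (C_in − C)/τ with τ = V/Q = 331.5/8.760 = 37.8425 s.
Solution: C(t) = C_in + (C₀ − C_in) e^(−t/τ).
C(46.01) = 0.2371 + (2.836 − 0.2371)·e^(−46.01/37.8425) = 0.2371 + (2.59890)·0.296464 = 1.00758 mg/L.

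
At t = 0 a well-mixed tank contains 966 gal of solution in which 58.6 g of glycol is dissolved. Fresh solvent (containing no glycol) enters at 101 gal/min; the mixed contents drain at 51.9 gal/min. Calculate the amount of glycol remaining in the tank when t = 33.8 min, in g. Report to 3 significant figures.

20.4 g

Let m(t) be the amount of glycol. Volume: V(t) = V₀ + (Q_in − Q_out) t = 966 + 49.100 t; V(33.8) = 2625.6 gal.
No glycol enters, so dm/dt = −Q_out · (m/V).
dm/m = −Q_out dt/(V₀ + 49.100 t); integrating gives ln(m/m₀) = −(Q_out/(Q_in−Q_out)) ln(V/V₀).
m = m₀ (V₀/V)^(Q_out/(Q_in−Q_out)) = 58.6 × (966/2625.6)^(1.0570) = 20.365 g.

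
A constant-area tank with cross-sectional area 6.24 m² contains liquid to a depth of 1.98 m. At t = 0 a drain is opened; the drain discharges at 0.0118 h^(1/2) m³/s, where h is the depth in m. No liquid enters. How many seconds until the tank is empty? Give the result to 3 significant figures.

Volume balance on the tank: A dh/dt = −0.0118 √h.
Separate and integrate: 2(√h − √h₀) = −(0.0118/A) t.
Set h = 0: 2√h₀ = (0.0118/A) t_empty ⇒ t_empty = 2A√h₀/0.0118.
t_empty = 2·6.24·√1.98/0.0118 = 12.480·1.4071/0.0118 = 1488.2 s.

1490 s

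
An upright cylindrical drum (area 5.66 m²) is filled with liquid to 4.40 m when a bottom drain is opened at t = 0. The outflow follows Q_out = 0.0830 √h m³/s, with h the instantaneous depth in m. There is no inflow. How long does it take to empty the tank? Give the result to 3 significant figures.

A dh/dt = −Q_out = −0.0830 √h.
This is separable: 2 d(√h)/dt = −0.0830/A, so √h = √h₀ − (0.0830/(2A)) t.
Set h = 0: 2√h₀ = (0.0830/A) t_empty ⇒ t_empty = 2A√h₀/0.0830.
t_empty = 2·5.66·√4.40/0.0830 = 11.320·2.0976/0.0830 = 286.08 s.

286 s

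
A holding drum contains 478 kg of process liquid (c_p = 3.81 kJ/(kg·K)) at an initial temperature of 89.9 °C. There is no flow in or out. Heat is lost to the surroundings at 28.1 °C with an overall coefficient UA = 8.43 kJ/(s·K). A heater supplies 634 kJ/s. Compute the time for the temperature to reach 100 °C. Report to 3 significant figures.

302 s

M c_p dT/dt = −UA(T − T_amb) + Q̇.
τ = M c_p/UA = 216.04 s; T_ss = T_amb + Q̇/UA = 28.1 + 634/8.43 = 103.31 °C.
T(t) = T_ss + (T₀ − T_ss)e^(−t/τ); set T = 100:
t = −τ ln[(T − T_ss)/(T₀ − T_ss)] = −216.04 · ln(0.24670) = 302.36 s.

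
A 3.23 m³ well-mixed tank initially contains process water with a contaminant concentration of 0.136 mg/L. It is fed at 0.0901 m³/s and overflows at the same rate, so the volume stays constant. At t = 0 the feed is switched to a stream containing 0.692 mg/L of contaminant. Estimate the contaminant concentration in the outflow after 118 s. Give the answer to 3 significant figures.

0.671 mg/L

Accumulation = in − out for the solute gives V dC/dt = Q(C_in − C).
Time constant τ = V/Q = 3.23/0.0901 = 35.849 s.
Integrating: C(t) = C_in + (C₀ − C_in) e^(−t/τ).
C(118) = 0.692 + (0.136 − 0.692)·e^(−118/35.849) = 0.692 + (-0.55600)·0.037195 = 0.67132 mg/L.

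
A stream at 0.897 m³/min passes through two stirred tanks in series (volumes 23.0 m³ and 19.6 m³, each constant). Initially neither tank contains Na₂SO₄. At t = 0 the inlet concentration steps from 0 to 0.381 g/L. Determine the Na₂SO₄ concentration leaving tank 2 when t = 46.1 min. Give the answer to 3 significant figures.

0.220 g/L

Each tank obeys Vᵢ dCᵢ/dt = Q(Cᵢ₋₁ − Cᵢ), so τᵢ = Vᵢ/Q.
τ₁ = 23.0/0.897 = 25.641 min; τ₂ = 19.6/0.897 = 21.851 min.
Tank 1: C₁ = C_in(1 − e^(−t/τ₁)). Tank 2 (τ₁ ≠ τ₂): C₂ = C_in[1 − (τ₁ e^(−t/τ₁) − τ₂ e^(−t/τ₂))/(τ₁ − τ₂)].
At t = 46.1: e^(−t/τ₁) = 0.16565, e^(−t/τ₂) = 0.12126.
C₂ = 0.381·[1 − (25.641·0.16565 − 21.851·0.12126)/(3.7904)] = 0.381·0.57851 = 0.22041 g/L.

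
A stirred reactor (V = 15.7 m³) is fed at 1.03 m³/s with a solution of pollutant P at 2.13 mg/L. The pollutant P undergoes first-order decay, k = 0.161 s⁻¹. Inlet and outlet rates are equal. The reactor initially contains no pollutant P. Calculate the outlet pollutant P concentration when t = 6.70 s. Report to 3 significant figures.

V dC/dt = Q(C_in − C) − k V C.
dC/dt = (Q/V) C_in − (Q/V + k) C; effective rate a = Q/V + k = 0.065605 + 0.161 = 0.22661 s⁻¹.
C_ss = Q C_in/(Q + kV) = 0.61666 mg/L; C(t) = C_ss + (C₀ − C_ss) e^(−a t).
C(6.70) = 0.61666 + (-0.61666)·e^(−0.22661·6.70) = 0.61666 + (-0.61666)·0.21909 = 0.48156 mg/L.

0.482 mg/L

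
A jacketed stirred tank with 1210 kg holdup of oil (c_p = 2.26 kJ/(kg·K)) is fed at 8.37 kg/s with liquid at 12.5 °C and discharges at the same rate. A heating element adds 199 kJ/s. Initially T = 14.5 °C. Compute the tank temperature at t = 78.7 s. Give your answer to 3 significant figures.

M c_p dT/dt = ṁ c_p (T_in − T) + Q̇.
Rearrange: dT/dt = (T_ss − T)/τ with τ = M/ṁ = 144.56 s and T_ss = T_in + Q̇/(ṁ c_p) = 23.020 °C.
This is linear first-order; T(t) = T_ss + (T₀ − T_ss) e^(−t/τ).
T(78.7) = 23.020 + (-8.5201)·e^(−78.7/144.56) = 23.020 + (-8.5201)·0.58019 = 18.077 °C.

18.1 °C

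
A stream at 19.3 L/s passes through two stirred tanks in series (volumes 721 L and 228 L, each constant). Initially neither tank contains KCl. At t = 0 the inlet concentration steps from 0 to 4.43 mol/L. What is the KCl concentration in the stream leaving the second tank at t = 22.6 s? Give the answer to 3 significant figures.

1.19 mol/L

Species balance on tank i: dCᵢ/dt = (Cᵢ₋₁ − Cᵢ)/τᵢ with τᵢ = Vᵢ/Q.
τ₁ = 721/19.3 = 37.358 s; τ₂ = 228/19.3 = 11.813 s.
Solving the cascade with C₁(0)=C₂(0)=0 gives C₂(t) = C_in[1 − (τ₁ e^(−t/τ₁) − τ₂ e^(−t/τ₂))/(τ₁ − τ₂)].
At t = 22.6: e^(−t/τ₁) = 0.54609, e^(−t/τ₂) = 0.14763.
C₂ = 4.43·[1 − (37.358·0.54609 − 11.813·0.14763)/(25.544)] = 4.43·0.26963 = 1.1944 mol/L.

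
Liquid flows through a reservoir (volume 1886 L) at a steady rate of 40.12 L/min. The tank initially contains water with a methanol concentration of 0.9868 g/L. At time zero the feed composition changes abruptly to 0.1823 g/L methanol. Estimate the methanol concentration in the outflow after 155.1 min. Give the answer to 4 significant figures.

Accumulation = in − out for the solute gives V dC/dt = Q(C_in − C).
Rewrite as dC/dt + C/τ = C_in/τ, τ = V/Q = 47.0090 min.
C approaches C_in exponentially: C(t) = C_in + (C₀ − C_in) e^(−t/τ).
C(155.1) = 0.1823 + (0.9868 − 0.1823)·e^(−155.1/47.0090) = 0.1823 + (0.804500)·0.0369064 = 0.211991 g/L.

0.2120 g/L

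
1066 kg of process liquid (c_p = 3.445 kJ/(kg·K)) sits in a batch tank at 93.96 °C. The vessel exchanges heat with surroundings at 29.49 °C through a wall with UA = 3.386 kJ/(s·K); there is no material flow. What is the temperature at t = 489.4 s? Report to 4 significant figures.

70.55 °C

Unsteady energy balance on the tank contents: M c_p dT/dt = −UA(T − T_amb).
dT/dt = (T_ss − T)/τ with T_ss = T_amb = 29.4900 °C, τ = M c_p/UA = 1066·3.445/3.386 = 1084.57 s.
T approaches T_ss exponentially: T(t) = T_ss + (T₀ − T_ss) e^(−t/τ).
T(489.4) = 29.4900 + (64.4700)·0.636840 = 70.5471 °C.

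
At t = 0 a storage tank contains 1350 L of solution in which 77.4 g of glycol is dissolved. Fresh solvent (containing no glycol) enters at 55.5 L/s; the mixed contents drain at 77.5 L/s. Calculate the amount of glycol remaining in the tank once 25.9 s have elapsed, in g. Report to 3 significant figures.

Total volume: dV/dt = Q_in − Q_out = -22.000 L/s, so V(t) = 1350 − 22.000 t and V(25.9) = 780.20 L.
No glycol enters, so dm/dt = −Q_out · (m/V).
dm/m = −Q_out dt/(V₀ − 22.000 t); integrating gives ln(m/m₀) = −(Q_out/(Q_in−Q_out)) ln(V/V₀).
m = m₀ (V₀/V)^(Q_out/(Q_in−Q_out)) = 77.4 × (1350/780.20)^(-3.5227) = 11.217 g.

11.2 g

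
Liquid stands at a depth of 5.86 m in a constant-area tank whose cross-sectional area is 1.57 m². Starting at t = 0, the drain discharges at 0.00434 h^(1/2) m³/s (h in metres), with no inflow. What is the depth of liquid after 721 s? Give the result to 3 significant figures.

A dh/dt = −Q_out = −0.00434 √h.
∫ h^(−1/2) dh = −(0.00434/A) ∫ dt, giving 2√h = 2√h₀ − (0.00434/A) t.
√h = √5.86 − 0.00434·721/(2·1.57) = 2.4207 − 0.99654 = 1.4242.
h = 1.4242² = 2.0284 m.

2.03 m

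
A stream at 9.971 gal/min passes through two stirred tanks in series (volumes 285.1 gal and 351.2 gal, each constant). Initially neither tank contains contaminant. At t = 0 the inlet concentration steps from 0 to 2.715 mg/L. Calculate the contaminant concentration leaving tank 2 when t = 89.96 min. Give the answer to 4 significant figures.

Species balance on tank i: dCᵢ/dt = (Cᵢ₋₁ − Cᵢ)/τᵢ with τᵢ = Vᵢ/Q.
τ₁ = 285.1/9.971 = 28.5929 min; τ₂ = 351.2/9.971 = 35.2221 min.
Solving the cascade with C₁(0)=C₂(0)=0 gives C₂(t) = C_in[1 − (τ₁ e^(−t/τ₁) − τ₂ e^(−t/τ₂))/(τ₁ − τ₂)].
At t = 89.96: e^(−t/τ₁) = 0.0430138, e^(−t/τ₂) = 0.0777641.
C₂ = 2.715·[1 − (28.5929·0.0430138 − 35.2221·0.0777641)/(-6.62922)] = 2.715·0.772352 = 2.09694 mg/L.

2.097 mg/L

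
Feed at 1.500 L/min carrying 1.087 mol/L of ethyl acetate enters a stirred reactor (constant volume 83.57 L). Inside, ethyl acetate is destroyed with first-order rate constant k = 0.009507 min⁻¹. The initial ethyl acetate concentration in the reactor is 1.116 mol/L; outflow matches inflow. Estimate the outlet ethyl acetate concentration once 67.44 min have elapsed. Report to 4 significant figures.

V dC/dt = Q(C_in − C) − k V C.
This is linear with rate a = Q/V + k = 0.0274560 min⁻¹.
C_ss = Q C_in/(Q + kV) = 0.710612 mol/L; C(t) = C_ss + (C₀ − C_ss) e^(−a t).
C(67.44) = 0.710612 + (0.405388)·e^(−0.0274560·67.44) = 0.710612 + (0.405388)·0.156980 = 0.774250 mol/L.

0.7743 mol/L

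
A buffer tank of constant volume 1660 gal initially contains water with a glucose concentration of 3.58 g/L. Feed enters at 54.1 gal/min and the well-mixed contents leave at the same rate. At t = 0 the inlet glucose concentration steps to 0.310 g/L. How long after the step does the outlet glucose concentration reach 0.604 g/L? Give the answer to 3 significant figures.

73.9 min

Species balance: V dC/dt = Q(C_in − C) ⇒ τ = V/Q = 30.684 min.
C(t) = C_in + (C₀ − C_in) e^(−t/τ). Set C = 0.604 and solve for t:
e^(−t/τ) = (C − C_in)/(C₀ − C_in) = (0.604 − 0.310)/(3.58 − 0.310) = 0.089908
t = −τ ln(…) = 30.684 × 2.4090 = 73.917 min.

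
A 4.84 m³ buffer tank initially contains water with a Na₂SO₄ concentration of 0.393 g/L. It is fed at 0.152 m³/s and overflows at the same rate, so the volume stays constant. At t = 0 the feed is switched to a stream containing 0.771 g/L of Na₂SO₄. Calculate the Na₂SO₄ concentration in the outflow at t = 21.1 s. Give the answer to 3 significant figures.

Unsteady species balance (constant V, well mixed): V dC/dt = Q(C_in − C).
So dC/dt = (C_in − C)/τ with τ = V/Q = 4.84/0.152 = 31.842 s.
This is linear first-order; C(t) = C_in + (C₀ − C_in) e^(−t/τ).
C(21.1) = 0.771 + (0.393 − 0.771)·e^(−21.1/31.842) = 0.771 + (-0.37800)·0.51549 = 0.57615 g/L.

0.576 g/L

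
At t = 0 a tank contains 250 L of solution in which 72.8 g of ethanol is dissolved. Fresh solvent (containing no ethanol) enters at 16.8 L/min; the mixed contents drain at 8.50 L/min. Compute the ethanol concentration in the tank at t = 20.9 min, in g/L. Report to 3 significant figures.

0.100 g/L

Let m(t) be the amount of ethanol. Volume: V(t) = V₀ + (Q_in − Q_out) t = 250 + 8.3000 t; V(20.9) = 423.47 L.
Solute balance: dm/dt = 0 − Q_out C = −Q_out m/V(t).
dm/m = −Q_out dt/(V₀ + 8.3000 t); integrating gives ln(m/m₀) = −(Q_out/(Q_in−Q_out)) ln(V/V₀).
m = m₀ (V₀/V)^(Q_out/(Q_in−Q_out)) = 72.8 × (250/423.47)^(1.0241) = 42.436 g.
C = m/V = 42.436/423.47 = 0.10021 g/L.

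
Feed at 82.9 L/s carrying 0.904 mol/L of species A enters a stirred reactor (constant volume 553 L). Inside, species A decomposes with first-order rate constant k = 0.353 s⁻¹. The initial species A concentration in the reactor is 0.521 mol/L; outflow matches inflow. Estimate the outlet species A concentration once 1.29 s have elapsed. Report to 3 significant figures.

Accumulation = in − out − consumed: V dC/dt = Q C_in − Q C − k V C.
dC/dt = (Q/V) C_in − (Q/V + k) C; effective rate a = Q/V + k = 0.14991 + 0.353 = 0.50291 s⁻¹.
C_ss = Q C_in/(Q + kV) = 0.26947 mol/L; C(t) = C_ss + (C₀ − C_ss) e^(−a t).
C(1.29) = 0.26947 + (0.25153)·e^(−0.50291·1.29) = 0.26947 + (0.25153)·0.52270 = 0.40094 mol/L.

0.401 mol/L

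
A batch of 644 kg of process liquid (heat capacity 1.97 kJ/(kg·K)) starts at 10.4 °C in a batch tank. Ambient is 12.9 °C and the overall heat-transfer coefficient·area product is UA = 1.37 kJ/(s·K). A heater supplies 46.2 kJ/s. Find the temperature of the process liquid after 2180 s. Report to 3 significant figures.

43.2 °C

Lumped-capacitance energy balance: M c_p dT/dt = UA(T_amb − T) + Q̇.
dT/dt = (T_ss − T)/τ with T_ss = T_amb + Q̇/UA = 12.9 + 46.2/1.37 = 46.623 °C, τ = M c_p/UA = 644·1.97/1.37 = 926.04 s.
Integrating: T(t) = T_ss + (T₀ − T_ss) e^(−t/τ).
T(2180) = 46.623 + (-36.223)·0.094979 = 43.182 °C.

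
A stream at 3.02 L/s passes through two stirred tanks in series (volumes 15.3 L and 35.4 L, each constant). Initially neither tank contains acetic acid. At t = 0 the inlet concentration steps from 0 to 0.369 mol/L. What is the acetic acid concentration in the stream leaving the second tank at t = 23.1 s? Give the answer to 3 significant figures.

0.281 mol/L

Species balance on tank i: dCᵢ/dt = (Cᵢ₋₁ − Cᵢ)/τᵢ with τᵢ = Vᵢ/Q.
τ₁ = 15.3/3.02 = 5.0662 s; τ₂ = 35.4/3.02 = 11.722 s.
Tank 1: C₁ = C_in(1 − e^(−t/τ₁)). Tank 2 (τ₁ ≠ τ₂): C₂ = C_in[1 − (τ₁ e^(−t/τ₁) − τ₂ e^(−t/τ₂))/(τ₁ − τ₂)].
At t = 23.1: e^(−t/τ₁) = 0.010466, e^(−t/τ₂) = 0.13936.
C₂ = 0.369·[1 − (5.0662·0.010466 − 11.722·0.13936)/(-6.6556)] = 0.369·0.76252 = 0.28137 mol/L.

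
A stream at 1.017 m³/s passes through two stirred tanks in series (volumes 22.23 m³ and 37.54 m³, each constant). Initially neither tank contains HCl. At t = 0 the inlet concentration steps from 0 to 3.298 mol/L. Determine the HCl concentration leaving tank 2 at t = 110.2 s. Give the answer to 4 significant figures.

2.920 mol/L

Species balance on tank i: dCᵢ/dt = (Cᵢ₋₁ − Cᵢ)/τᵢ with τᵢ = Vᵢ/Q.
τ₁ = 22.23/1.017 = 21.8584 s; τ₂ = 37.54/1.017 = 36.9125 s.
Solving the cascade with C₁(0)=C₂(0)=0 gives C₂(t) = C_in[1 − (τ₁ e^(−t/τ₁) − τ₂ e^(−t/τ₂))/(τ₁ − τ₂)].
At t = 110.2: e^(−t/τ₁) = 0.00646380, e^(−t/τ₂) = 0.0505173.
C₂ = 3.298·[1 − (21.8584·0.00646380 − 36.9125·0.0505173)/(-15.0541)] = 3.298·0.885517 = 2.92044 mol/L.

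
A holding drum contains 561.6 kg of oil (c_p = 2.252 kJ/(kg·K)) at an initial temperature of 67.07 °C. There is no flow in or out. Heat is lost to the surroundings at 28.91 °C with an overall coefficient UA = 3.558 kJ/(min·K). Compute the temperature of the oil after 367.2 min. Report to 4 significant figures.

42.49 °C

Energy balance: M c_p dT/dt = −UA(T − T_amb).
dT/dt = (T_ss − T)/τ with T_ss = T_amb = 28.9100 °C, τ = M c_p/UA = 561.6·2.252/3.558 = 355.459 min.
This is linear first-order; T(t) = T_ss + (T₀ − T_ss) e^(−t/τ).
T(367.2) = 28.9100 + (38.1600)·0.355927 = 42.4922 °C.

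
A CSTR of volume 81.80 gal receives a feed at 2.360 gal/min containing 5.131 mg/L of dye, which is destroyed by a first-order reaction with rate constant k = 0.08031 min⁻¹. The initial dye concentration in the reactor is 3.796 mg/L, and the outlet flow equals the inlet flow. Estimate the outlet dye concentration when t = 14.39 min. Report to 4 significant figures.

1.863 mg/L

V dC/dt = Q(C_in − C) − k V C.
dC/dt = (Q/V) C_in − (Q/V + k) C; effective rate a = Q/V + k = 0.0288509 + 0.08031 = 0.109161 min⁻¹.
C_ss = Q C_in/(Q + kV) = 1.35611 mg/L; C(t) = C_ss + (C₀ − C_ss) e^(−a t).
C(14.39) = 1.35611 + (2.43989)·e^(−0.109161·14.39) = 1.35611 + (2.43989)·0.207874 = 1.86330 mg/L.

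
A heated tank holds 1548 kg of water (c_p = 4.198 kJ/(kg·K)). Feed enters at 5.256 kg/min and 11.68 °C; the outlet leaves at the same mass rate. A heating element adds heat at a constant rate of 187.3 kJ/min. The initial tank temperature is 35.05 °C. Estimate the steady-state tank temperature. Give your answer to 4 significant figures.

Heat balance on the well-mixed liquid: M c_p dT/dt = ṁ c_p (T_in − T) + 187.3.
At steady state dT/dt = 0 ⇒ T_ss = T_in + Q̇/(ṁ c_p) = 11.68 + 187.3/(5.256·4.198) = 20.1687 °C.

20.17 °C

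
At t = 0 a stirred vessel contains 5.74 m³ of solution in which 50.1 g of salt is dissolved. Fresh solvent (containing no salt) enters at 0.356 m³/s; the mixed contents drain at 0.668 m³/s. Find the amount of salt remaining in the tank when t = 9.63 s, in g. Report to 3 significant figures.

Let m(t) be the amount of salt. Volume: V(t) = V₀ + (Q_in − Q_out) t = 5.74 − 0.31200 t; V(9.63) = 2.7354 m³.
Solute balance: dm/dt = 0 − Q_out C = −Q_out m/V(t).
Separate: dm/m = −Q_out dt/V(t) ⇒ ln(m/m₀) = −(Q_out/(Q_in−Q_out)) ln(V/V₀).
m = m₀ (V₀/V)^(Q_out/(Q_in−Q_out)) = 50.1 × (5.74/2.7354)^(-2.1410) = 10.249 g.

10.2 g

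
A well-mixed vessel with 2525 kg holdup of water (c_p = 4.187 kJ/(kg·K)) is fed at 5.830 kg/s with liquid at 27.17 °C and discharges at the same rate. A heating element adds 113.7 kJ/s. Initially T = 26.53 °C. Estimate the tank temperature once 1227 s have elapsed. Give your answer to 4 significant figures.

M c_p dT/dt = ṁ c_p (T_in − T) + Q̇.
τ = M/ṁ = 433.105 s; T_ss = T_in + Q̇/(ṁ c_p) = 27.17 + 113.7/(5.830·4.187) = 31.8279 °C.
T approaches T_ss exponentially: T(t) = T_ss + (T₀ − T_ss) e^(−t/τ).
T(1227) = 31.8279 + (-5.29789)·e^(−1227/433.105) = 31.8279 + (-5.29789)·0.0588341 = 31.5162 °C.

31.52 °C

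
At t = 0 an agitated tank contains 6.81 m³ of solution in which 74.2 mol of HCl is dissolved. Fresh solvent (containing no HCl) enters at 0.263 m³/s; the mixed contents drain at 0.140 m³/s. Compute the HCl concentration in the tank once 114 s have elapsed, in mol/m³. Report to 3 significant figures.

0.998 mol/m³

Total volume: dV/dt = Q_in − Q_out = 0.12300 m³/s, so V(t) = 6.81 + 0.12300 t and V(114) = 20.832 m³.
Species balance (pure solvent in): dm/dt = −Q_out · m/V(t).
dm/m = −Q_out dt/(V₀ + 0.12300 t); integrating gives ln(m/m₀) = −(Q_out/(Q_in−Q_out)) ln(V/V₀).
m = m₀ (V₀/V)^(Q_out/(Q_in−Q_out)) = 74.2 × (6.81/20.832)^(1.1382) = 20.783 mol.
C = m/V = 20.783/20.832 = 0.99764 mol/m³.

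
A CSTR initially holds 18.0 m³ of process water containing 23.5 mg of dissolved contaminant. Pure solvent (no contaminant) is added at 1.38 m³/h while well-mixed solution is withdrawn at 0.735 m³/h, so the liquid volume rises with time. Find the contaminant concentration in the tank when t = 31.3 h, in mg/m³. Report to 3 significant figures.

0.261 mg/m³

Let m(t) be the amount of contaminant. Volume: V(t) = V₀ + (Q_in − Q_out) t = 18.0 + 0.64500 t; V(31.3) = 38.188 m³.
No contaminant enters, so dm/dt = −Q_out · (m/V).
dm/m = −Q_out dt/(V₀ + 0.64500 t); integrating gives ln(m/m₀) = −(Q_out/(Q_in−Q_out)) ln(V/V₀).
m = m₀ (V₀/V)^(Q_out/(Q_in−Q_out)) = 23.5 × (18.0/38.188)^(1.1395) = 9.9730 mg.
C = m/V = 9.9730/38.188 = 0.26115 mg/m³.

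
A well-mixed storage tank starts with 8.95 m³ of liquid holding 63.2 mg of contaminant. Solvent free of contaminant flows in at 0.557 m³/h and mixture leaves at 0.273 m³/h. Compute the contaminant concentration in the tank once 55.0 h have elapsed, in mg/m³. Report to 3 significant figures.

Let m(t) be the amount of contaminant. Volume: V(t) = V₀ + (Q_in − Q_out) t = 8.95 + 0.28400 t; V(55.0) = 24.570 m³.
No contaminant enters, so dm/dt = −Q_out · (m/V).
Separate: dm/m = −Q_out dt/V(t) ⇒ ln(m/m₀) = −(Q_out/(Q_in−Q_out)) ln(V/V₀).
m = m₀ (V₀/V)^(Q_out/(Q_in−Q_out)) = 63.2 × (8.95/24.570)^(0.96127) = 23.940 mg.
C = m/V = 23.940/24.570 = 0.97435 mg/m³.

0.974 mg/m³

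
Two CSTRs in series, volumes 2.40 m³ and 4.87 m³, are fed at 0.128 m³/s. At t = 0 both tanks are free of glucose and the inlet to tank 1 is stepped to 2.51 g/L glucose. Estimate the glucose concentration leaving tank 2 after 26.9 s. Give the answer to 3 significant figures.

Species balance on tank i: dCᵢ/dt = (Cᵢ₋₁ − Cᵢ)/τᵢ with τᵢ = Vᵢ/Q.
τ₁ = 2.40/0.128 = 18.750 s; τ₂ = 4.87/0.128 = 38.047 s.
Tank 1: C₁ = C_in(1 − e^(−t/τ₁)). Tank 2 (τ₁ ≠ τ₂): C₂ = C_in[1 − (τ₁ e^(−t/τ₁) − τ₂ e^(−t/τ₂))/(τ₁ − τ₂)].
At t = 26.9: e^(−t/τ₁) = 0.23819, e^(−t/τ₂) = 0.49311.
C₂ = 2.51·[1 − (18.750·0.23819 − 38.047·0.49311)/(-19.297)] = 2.51·0.25920 = 0.65059 g/L.

0.651 g/L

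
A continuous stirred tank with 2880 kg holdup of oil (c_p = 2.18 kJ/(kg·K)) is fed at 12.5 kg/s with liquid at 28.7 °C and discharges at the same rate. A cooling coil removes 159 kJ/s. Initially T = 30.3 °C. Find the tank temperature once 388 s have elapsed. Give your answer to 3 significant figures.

24.2 °C

First-law balance (no shaft work): M c_p dT/dt = ṁ c_p (T_in − T) − 159.
τ = M/ṁ = 230.40 s; T_ss = T_in − Q̇/(ṁ c_p) = 28.7 − 159/(12.5·2.18) = 22.865 °C.
This is linear first-order; T(t) = T_ss + (T₀ − T_ss) e^(−t/τ).
T(388) = 22.865 + (7.4349)·e^(−388/230.40) = 22.865 + (7.4349)·0.18562 = 24.245 °C.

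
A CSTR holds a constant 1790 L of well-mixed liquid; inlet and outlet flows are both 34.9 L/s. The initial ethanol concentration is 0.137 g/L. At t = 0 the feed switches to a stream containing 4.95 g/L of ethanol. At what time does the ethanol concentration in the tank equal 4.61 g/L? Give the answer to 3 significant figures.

Species balance: V dC/dt = Q(C_in − C) ⇒ τ = V/Q = 51.289 s.
C(t) = C_in + (C₀ − C_in) e^(−t/τ). Set C = 4.61 and solve for t:
e^(−t/τ) = (C − C_in)/(C₀ − C_in) = (4.61 − 4.95)/(0.137 − 4.95) = 0.070642
t = −τ ln(…) = 51.289 × 2.6501 = 135.92 s.

136 s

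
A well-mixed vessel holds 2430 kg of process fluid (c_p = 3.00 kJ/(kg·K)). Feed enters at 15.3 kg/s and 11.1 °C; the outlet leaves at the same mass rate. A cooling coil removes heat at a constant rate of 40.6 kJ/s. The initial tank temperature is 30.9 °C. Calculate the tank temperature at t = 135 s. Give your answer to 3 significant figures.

Energy balance: M c_p dT/dt = ṁ c_p (T_in − T) − 40.6.
τ = M/ṁ = 158.82 s; T_ss = T_in − Q̇/(ṁ c_p) = 11.1 − 40.6/(15.3·3.00) = 10.215 °C.
This is linear first-order; T(t) = T_ss + (T₀ − T_ss) e^(−t/τ).
T(135) = 10.215 + (20.685)·e^(−135/158.82) = 10.215 + (20.685)·0.42741 = 19.056 °C.

19.1 °C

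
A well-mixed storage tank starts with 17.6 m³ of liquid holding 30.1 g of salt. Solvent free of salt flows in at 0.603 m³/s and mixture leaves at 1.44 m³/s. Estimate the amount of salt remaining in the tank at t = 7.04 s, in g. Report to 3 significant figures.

Let m(t) be the amount of salt. Volume: V(t) = V₀ + (Q_in − Q_out) t = 17.6 − 0.83700 t; V(7.04) = 11.708 m³.
Solute balance: dm/dt = 0 − Q_out C = −Q_out m/V(t).
dm/m = −Q_out dt/(V₀ − 0.83700 t); integrating gives ln(m/m₀) = −(Q_out/(Q_in−Q_out)) ln(V/V₀).
m = m₀ (V₀/V)^(Q_out/(Q_in−Q_out)) = 30.1 × (17.6/11.708)^(-1.7204) = 14.927 g.

14.9 g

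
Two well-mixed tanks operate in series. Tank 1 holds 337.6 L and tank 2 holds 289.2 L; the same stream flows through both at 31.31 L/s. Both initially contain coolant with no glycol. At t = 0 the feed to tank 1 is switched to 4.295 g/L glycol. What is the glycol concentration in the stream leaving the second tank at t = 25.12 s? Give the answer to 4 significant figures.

Each tank obeys Vᵢ dCᵢ/dt = Q(Cᵢ₋₁ − Cᵢ), so τᵢ = Vᵢ/Q.
τ₁ = 337.6/31.31 = 10.7825 s; τ₂ = 289.2/31.31 = 9.23667 s.
Solving the cascade with C₁(0)=C₂(0)=0 gives C₂(t) = C_in[1 − (τ₁ e^(−t/τ₁) − τ₂ e^(−t/τ₂))/(τ₁ − τ₂)].
At t = 25.12: e^(−t/τ₁) = 0.0973248, e^(−t/τ₂) = 0.0659014.
C₂ = 4.295·[1 − (10.7825·0.0973248 − 9.23667·0.0659014)/(1.54583)] = 4.295·0.714914 = 3.07055 g/L.

3.071 g/L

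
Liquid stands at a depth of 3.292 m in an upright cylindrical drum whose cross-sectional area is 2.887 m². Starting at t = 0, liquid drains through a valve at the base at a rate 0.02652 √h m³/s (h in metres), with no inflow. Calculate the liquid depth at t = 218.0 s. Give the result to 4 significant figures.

0.6612 m

With no inflow, A dh/dt = −0.02652 √h.
This is separable: 2 d(√h)/dt = −0.02652/A, so √h = √h₀ − (0.02652/(2A)) t.
√h = √3.292 − 0.02652·218.0/(2·2.887) = 1.81439 − 1.00127 = 0.813112.
h = 0.813112² = 0.661152 m.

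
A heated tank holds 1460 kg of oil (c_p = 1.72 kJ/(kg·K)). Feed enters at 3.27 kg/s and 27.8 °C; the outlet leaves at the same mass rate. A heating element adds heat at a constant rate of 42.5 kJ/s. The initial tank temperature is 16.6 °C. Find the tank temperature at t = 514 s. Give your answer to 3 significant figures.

M c_p dT/dt = ṁ c_p (T_in − T) + Q̇.
Rearrange: dT/dt = (T_ss − T)/τ with τ = M/ṁ = 446.48 s and T_ss = T_in + Q̇/(ṁ c_p) = 35.356 °C.
T approaches T_ss exponentially: T(t) = T_ss + (T₀ − T_ss) e^(−t/τ).
T(514) = 35.356 + (-18.756)·e^(−514/446.48) = 35.356 + (-18.756)·0.31625 = 29.425 °C.

29.4 °C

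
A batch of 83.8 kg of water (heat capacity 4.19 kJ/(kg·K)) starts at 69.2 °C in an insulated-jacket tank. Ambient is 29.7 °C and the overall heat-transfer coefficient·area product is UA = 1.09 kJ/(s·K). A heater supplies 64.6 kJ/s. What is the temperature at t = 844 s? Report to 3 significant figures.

87.5 °C

Lumped-capacitance energy balance: M c_p dT/dt = UA(T_amb − T) + Q̇.
dT/dt = (T_ss − T)/τ with T_ss = T_amb + Q̇/UA = 29.7 + 64.6/1.09 = 88.966 °C, τ = M c_p/UA = 83.8·4.19/1.09 = 322.13 s.
T approaches T_ss exponentially: T(t) = T_ss + (T₀ − T_ss) e^(−t/τ).
T(844) = 88.966 + (-19.766)·0.072799 = 87.527 °C.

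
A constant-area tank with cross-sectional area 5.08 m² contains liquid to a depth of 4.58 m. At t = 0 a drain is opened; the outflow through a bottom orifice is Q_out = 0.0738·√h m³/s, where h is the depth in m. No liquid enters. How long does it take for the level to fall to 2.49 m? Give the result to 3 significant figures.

77.4 s

A dh/dt = −Q_out = −0.0738 √h.
∫ h^(−1/2) dh = −(0.0738/A) ∫ dt, giving 2√h = 2√h₀ − (0.0738/A) t.
t = 2A(√h₀ − √h)/0.0738 = 2·5.08·(√4.58 − √2.49)/0.0738
  = 10.160 × (2.1401 − 1.5780) / 0.0738 = 77.387 s.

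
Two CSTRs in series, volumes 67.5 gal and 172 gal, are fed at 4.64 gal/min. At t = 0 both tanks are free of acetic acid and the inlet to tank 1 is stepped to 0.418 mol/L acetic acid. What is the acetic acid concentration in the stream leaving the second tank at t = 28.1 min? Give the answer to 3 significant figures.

Species balance on tank i: dCᵢ/dt = (Cᵢ₋₁ − Cᵢ)/τᵢ with τᵢ = Vᵢ/Q.
τ₁ = 67.5/4.64 = 14.547 min; τ₂ = 172/4.64 = 37.069 min.
Tank 1: C₁ = C_in(1 − e^(−t/τ₁)). Tank 2 (τ₁ ≠ τ₂): C₂ = C_in[1 − (τ₁ e^(−t/τ₁) − τ₂ e^(−t/τ₂))/(τ₁ − τ₂)].
At t = 28.1: e^(−t/τ₁) = 0.14491, e^(−t/τ₂) = 0.46858.
C₂ = 0.418·[1 − (14.547·0.14491 − 37.069·0.46858)/(-22.522)] = 0.418·0.32235 = 0.13474 mol/L.

0.135 mol/L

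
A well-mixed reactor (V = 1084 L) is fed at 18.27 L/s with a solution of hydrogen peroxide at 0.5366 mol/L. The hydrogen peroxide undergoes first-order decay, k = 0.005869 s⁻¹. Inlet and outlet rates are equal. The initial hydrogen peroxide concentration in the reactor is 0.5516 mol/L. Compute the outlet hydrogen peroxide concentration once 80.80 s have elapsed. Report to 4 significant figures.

0.4225 mol/L

Accumulation = in − out − consumed: V dC/dt = Q C_in − Q C − k V C.
dC/dt = (Q/V) C_in − (Q/V + k) C; effective rate a = Q/V + k = 0.0168542 + 0.005869 = 0.0227232 s⁻¹.
C_ss = Q C_in/(Q + kV) = 0.398006 mol/L; C(t) = C_ss + (C₀ − C_ss) e^(−a t).
C(80.80) = 0.398006 + (0.153594)·e^(−0.0227232·80.80) = 0.398006 + (0.153594)·0.159448 = 0.422496 mol/L.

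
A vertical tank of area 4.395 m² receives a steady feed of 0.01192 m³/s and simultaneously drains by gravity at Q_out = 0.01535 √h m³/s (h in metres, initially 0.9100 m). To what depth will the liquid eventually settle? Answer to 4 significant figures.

0.6030 m

Level balance: A dh/dt = 0.01192 − 0.01535 √h. Setting dh/dt = 0:
Q_in = 0.01535 √h_ss ⇒ √h_ss = 0.01192/0.01535 = 0.776547.
h_ss = 0.776547² = 0.603026 m. (Since h₀ = 0.9100 m > h_ss, the level will fall toward this value.)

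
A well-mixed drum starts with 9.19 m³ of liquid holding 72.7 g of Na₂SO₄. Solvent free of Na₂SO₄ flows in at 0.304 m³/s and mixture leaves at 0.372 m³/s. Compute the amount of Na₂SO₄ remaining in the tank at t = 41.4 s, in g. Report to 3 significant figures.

Total volume: dV/dt = Q_in − Q_out = -0.068000 m³/s, so V(t) = 9.19 − 0.068000 t and V(41.4) = 6.3748 m³.
Species balance (pure solvent in): dm/dt = −Q_out · m/V(t).
dm/m = −Q_out dt/(V₀ − 0.068000 t); integrating gives ln(m/m₀) = −(Q_out/(Q_in−Q_out)) ln(V/V₀).
m = m₀ (V₀/V)^(Q_out/(Q_in−Q_out)) = 72.7 × (9.19/6.3748)^(-5.4706) = 9.8296 g.

9.83 g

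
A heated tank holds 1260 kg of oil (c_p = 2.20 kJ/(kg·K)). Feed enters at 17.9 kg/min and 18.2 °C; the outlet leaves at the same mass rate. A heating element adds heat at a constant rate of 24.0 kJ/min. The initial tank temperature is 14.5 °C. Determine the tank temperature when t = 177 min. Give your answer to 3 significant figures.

18.5 °C

M c_p dT/dt = ṁ c_p (T_in − T) + Q̇.
τ = M/ṁ = 70.391 min; T_ss = T_in + Q̇/(ṁ c_p) = 18.2 + 24.0/(17.9·2.20) = 18.809 °C.
Solution: T(t) = T_ss + (T₀ − T_ss) e^(−t/τ).
T(177) = 18.809 + (-4.3094)·e^(−177/70.391) = 18.809 + (-4.3094)·0.080901 = 18.461 °C.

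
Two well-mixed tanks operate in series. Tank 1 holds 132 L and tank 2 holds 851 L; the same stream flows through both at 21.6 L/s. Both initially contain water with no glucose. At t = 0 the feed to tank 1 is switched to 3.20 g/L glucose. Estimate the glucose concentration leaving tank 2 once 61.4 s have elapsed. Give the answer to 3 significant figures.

2.40 g/L

Species balance on tank i: dCᵢ/dt = (Cᵢ₋₁ − Cᵢ)/τᵢ with τᵢ = Vᵢ/Q.
τ₁ = 132/21.6 = 6.1111 s; τ₂ = 851/21.6 = 39.398 s.
Solving the cascade with C₁(0)=C₂(0)=0 gives C₂(t) = C_in[1 − (τ₁ e^(−t/τ₁) − τ₂ e^(−t/τ₂))/(τ₁ − τ₂)].
At t = 61.4: e^(−t/τ₁) = 4.3304e-05, e^(−t/τ₂) = 0.21046.
C₂ = 3.20·[1 − (6.1111·4.3304e-05 − 39.398·0.21046)/(-33.287)] = 3.20·0.75091 = 2.4029 g/L.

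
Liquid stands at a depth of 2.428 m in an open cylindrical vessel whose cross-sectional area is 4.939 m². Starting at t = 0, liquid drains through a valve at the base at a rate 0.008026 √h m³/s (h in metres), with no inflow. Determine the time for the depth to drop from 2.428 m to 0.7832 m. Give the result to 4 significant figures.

Volume balance on the tank: A dh/dt = −0.008026 √h.
∫ h^(−1/2) dh = −(0.008026/A) ∫ dt, giving 2√h = 2√h₀ − (0.008026/A) t.
t = 2A(√h₀ − √h)/0.008026 = 2·4.939·(√2.428 − √0.7832)/0.008026
  = 9.87800 × (1.55820 − 0.884986) / 0.008026 = 828.563 s.

828.6 s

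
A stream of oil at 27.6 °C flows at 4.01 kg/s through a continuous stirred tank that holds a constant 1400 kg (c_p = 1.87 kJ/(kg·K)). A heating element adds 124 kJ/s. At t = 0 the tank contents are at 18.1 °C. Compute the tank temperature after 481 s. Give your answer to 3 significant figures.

First-law balance (no shaft work): M c_p dT/dt = ṁ c_p (T_in − T) + 124.
τ = M/ṁ = 349.13 s; T_ss = T_in + Q̇/(ṁ c_p) = 27.6 + 124/(4.01·1.87) = 44.136 °C.
Solution: T(t) = T_ss + (T₀ − T_ss) e^(−t/τ).
T(481) = 44.136 + (-26.036)·e^(−481/349.13) = 44.136 + (-26.036)·0.25215 = 37.571 °C.

37.6 °C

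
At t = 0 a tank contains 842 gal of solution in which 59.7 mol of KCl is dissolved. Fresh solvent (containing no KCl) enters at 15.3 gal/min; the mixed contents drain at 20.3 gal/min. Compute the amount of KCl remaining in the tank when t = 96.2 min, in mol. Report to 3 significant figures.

Let m(t) be the amount of KCl. Volume: V(t) = V₀ + (Q_in − Q_out) t = 842 − 5.0000 t; V(96.2) = 361.00 gal.
No KCl enters, so dm/dt = −Q_out · (m/V).
Separate: dm/m = −Q_out dt/V(t) ⇒ ln(m/m₀) = −(Q_out/(Q_in−Q_out)) ln(V/V₀).
m = m₀ (V₀/V)^(Q_out/(Q_in−Q_out)) = 59.7 × (842/361.00)^(-4.0600) = 1.9173 mol.

1.92 mol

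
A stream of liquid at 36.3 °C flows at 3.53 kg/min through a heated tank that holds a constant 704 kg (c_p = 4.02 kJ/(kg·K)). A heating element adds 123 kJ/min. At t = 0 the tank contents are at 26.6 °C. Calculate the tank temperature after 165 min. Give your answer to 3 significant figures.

Energy balance: M c_p dT/dt = ṁ c_p (T_in − T) + 123.
τ = M/ṁ = 199.43 min; T_ss = T_in + Q̇/(ṁ c_p) = 36.3 + 123/(3.53·4.02) = 44.968 °C.
This is linear first-order; T(t) = T_ss + (T₀ − T_ss) e^(−t/τ).
T(165) = 44.968 + (-18.368)·e^(−165/199.43) = 44.968 + (-18.368)·0.43721 = 36.937 °C.

36.9 °C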